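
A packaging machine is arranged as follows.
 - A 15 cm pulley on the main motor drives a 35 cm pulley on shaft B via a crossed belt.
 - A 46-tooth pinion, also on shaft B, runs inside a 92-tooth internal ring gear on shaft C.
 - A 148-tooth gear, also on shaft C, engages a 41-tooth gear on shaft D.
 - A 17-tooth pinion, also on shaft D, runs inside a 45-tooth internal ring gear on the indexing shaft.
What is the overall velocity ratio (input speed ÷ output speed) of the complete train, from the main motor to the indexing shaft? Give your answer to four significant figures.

3.422

Each stage contributes driven/driver: belt 35/15 = 2.3333, internal gear 92/46 = 2, gear mesh 41/148 = 0.27703, internal gear 45/17 = 2.6471.
Overall: 2.3333 × 2 × 0.27703 × 2.6471 = 3.4221.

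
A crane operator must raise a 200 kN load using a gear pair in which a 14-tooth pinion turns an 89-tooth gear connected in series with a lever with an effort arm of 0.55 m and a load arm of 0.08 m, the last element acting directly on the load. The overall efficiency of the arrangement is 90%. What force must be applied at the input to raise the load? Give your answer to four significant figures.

Gear pair MA = 89/14 = 6.3571.
Lever MA = effort arm / load arm = 0.55/0.08 = 6.875.
Combined ideal MA = 6.3571 × 6.875 = 43.705.
Actual MA = 43.705 × 0.90 = 39.335.
Effort = load / actual MA = 200 / 39.335 = 5.0846 kN.

5.085 kN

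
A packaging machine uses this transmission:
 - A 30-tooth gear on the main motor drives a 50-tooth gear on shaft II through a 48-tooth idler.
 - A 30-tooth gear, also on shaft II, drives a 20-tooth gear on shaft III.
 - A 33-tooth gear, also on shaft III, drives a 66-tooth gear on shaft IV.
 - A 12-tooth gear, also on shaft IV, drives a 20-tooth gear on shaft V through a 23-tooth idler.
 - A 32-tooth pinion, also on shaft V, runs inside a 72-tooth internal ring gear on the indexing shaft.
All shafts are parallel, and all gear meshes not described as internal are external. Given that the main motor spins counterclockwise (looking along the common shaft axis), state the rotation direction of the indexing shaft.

counterclockwise

the main motor → shaft II: driver → idler → driven is 2 external meshes, 2 reversals → CCW.
shaft II → shaft III: external mesh, 1 reversal → CW.
shaft III → shaft IV: external mesh, 1 reversal → CCW.
shaft IV → shaft V: driver → idler → driven is 2 external meshes, 2 reversals → CCW.
shaft V → the indexing shaft: internal mesh, same direction → CCW.
6 reversals in total — an even number — so the indexing shaft turns the same way as the main motor.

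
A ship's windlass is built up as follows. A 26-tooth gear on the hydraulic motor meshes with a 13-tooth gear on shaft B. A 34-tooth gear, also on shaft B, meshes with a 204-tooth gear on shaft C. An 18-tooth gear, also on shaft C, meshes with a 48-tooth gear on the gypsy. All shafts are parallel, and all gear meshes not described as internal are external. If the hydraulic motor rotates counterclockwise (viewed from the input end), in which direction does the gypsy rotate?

clockwise

the hydraulic motor → shaft B: external mesh, 1 reversal → CW.
shaft B → shaft C: external mesh, 1 reversal → CCW.
shaft C → the gypsy: external mesh, 1 reversal → CW.
3 reversals in total — an odd number — so the gypsy turns opposite to the hydraulic motor.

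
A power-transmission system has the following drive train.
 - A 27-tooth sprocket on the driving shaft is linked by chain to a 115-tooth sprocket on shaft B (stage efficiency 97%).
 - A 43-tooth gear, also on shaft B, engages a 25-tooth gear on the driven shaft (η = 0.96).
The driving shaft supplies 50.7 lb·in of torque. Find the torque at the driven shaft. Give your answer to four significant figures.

116.9 lb·in

Chain: ratio = 115/27 = 4.2593; torque at shaft B = 50.7 × 4.2593 × 0.97 = 209.47 lb·in.
Gear mesh: ratio = 25/43 = 0.5814; torque at the driven shaft = 209.47 × 0.5814 × 0.96 = 116.91 lb·in.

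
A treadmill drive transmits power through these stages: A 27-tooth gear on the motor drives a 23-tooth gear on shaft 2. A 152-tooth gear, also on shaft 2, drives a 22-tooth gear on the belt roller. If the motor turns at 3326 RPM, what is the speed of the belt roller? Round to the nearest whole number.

the motor → shaft 2 (gear mesh, 23/27): 3326 ÷ 0.85185 = 3904.4 RPM
shaft 2 → the belt roller (gear mesh, 22/152): 3904.4 ÷ 0.14474 = 26976 RPM

26976 RPM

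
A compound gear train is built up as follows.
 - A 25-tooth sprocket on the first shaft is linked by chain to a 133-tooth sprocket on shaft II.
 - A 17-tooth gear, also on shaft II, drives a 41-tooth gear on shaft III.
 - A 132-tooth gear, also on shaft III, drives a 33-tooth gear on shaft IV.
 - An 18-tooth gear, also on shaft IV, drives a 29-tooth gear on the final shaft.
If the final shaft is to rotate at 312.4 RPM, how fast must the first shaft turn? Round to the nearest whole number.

Overall ratio R = 5.32 × 2.4118 × 0.25 × 1.6111 = 5.1679.
Required input speed = output speed × R = 312.4 × 5.1679 = 1614.4 RPM.

1614 RPM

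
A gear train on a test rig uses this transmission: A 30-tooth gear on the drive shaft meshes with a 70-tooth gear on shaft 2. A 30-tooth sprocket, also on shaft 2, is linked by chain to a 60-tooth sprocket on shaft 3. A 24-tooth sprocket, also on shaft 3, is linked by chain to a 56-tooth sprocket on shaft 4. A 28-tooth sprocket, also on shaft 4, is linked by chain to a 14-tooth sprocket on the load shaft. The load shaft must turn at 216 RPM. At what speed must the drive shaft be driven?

1176 RPM

Overall ratio R = 2.3333 × 2 × 2.3333 × 0.5 = 5.4444.
Required input speed = output speed × R = 216 × 5.4444 = 1176 RPM.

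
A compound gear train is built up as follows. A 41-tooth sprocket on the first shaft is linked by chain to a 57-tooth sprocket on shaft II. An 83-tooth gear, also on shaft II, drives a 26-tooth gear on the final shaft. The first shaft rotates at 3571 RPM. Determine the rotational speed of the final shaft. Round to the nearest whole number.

8200 RPM

the first shaft → shaft II (chain, 57/41): 3571 ÷ 1.3902 = 2568.6 RPM
shaft II → the final shaft (gear mesh, 26/83): 2568.6 ÷ 0.31325 = 8199.8 RPM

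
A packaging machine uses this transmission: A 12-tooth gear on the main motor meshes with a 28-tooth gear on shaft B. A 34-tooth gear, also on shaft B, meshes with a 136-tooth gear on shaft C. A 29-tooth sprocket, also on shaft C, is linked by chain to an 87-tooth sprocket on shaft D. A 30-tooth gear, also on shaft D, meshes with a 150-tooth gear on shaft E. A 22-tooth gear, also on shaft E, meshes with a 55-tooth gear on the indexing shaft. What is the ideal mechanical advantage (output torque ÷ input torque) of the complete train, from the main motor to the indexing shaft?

350

Each stage contributes driven/driver: gear mesh 28/12 = 2.3333, gear mesh 136/34 = 4, chain 87/29 = 3, gear mesh 150/30 = 5, gear mesh 55/22 = 2.5.
Overall: 2.3333 × 4 × 3 × 5 × 2.5 = 350.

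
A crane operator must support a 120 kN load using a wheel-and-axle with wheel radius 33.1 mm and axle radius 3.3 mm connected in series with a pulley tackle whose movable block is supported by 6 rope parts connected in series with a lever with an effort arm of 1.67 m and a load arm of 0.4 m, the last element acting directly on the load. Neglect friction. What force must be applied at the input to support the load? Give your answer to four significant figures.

0.4776 kN

Wheel-and-axle MA = R/r = 33.1/3.3 = 10.03.
Block-and-tackle MA = number of supporting rope parts = 6.
Lever MA = effort arm / load arm = 1.67/0.4 = 4.175.
Combined ideal MA = 10.03 × 6 × 4.175 = 251.26.
Effort = load / MA = 120 / 251.26 = 0.47759 kN.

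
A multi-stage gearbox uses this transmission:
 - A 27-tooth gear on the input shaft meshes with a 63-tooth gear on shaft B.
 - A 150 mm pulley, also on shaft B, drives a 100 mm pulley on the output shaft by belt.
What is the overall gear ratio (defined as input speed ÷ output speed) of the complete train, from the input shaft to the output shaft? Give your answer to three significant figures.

Each stage contributes driven/driver: gear mesh 63/27 = 2.3333, belt 100/150 = 0.66667.
Overall: 2.3333 × 0.66667 = 1.5556.

1.56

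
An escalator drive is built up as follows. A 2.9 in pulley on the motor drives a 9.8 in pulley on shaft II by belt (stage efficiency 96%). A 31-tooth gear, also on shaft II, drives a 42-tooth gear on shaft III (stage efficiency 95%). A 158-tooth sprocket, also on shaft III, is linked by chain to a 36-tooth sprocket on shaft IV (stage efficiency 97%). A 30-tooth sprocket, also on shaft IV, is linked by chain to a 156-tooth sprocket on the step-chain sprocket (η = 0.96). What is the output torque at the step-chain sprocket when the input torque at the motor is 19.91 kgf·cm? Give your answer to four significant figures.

91.72 kgf·cm

Belt: ratio = 9.8/2.9 = 3.3793; torque at shaft II = 19.91 × 3.3793 × 0.96 = 64.591 kgf·cm.
Gear mesh: ratio = 42/31 = 1.3548; torque at shaft III = 64.591 × 1.3548 × 0.95 = 83.135 kgf·cm.
Chain: ratio = 36/158 = 0.22785; torque at shaft IV = 83.135 × 0.22785 × 0.97 = 18.374 kgf·cm.
Chain: ratio = 156/30 = 5.2; torque at the step-chain sprocket = 18.374 × 5.2 × 0.96 = 91.722 kgf·cm.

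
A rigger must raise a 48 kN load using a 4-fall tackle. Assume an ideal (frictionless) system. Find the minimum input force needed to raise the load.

Block-and-tackle MA = number of supporting rope parts = 4.
Effort = load / MA = 48 / 4 = 12 kN.

12 kN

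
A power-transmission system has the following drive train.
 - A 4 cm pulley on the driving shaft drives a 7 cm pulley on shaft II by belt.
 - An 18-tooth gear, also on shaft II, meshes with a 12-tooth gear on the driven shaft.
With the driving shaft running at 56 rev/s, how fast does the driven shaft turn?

the driving shaft → shaft II (belt, 7/4): 56 ÷ 1.75 = 32 rev/s
shaft II → the driven shaft (gear mesh, 12/18): 32 ÷ 0.66667 = 48 rev/s

48 rev/s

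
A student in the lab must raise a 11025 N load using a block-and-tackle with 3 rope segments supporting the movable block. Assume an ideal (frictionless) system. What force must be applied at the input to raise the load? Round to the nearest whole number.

Block-and-tackle MA = number of supporting rope parts = 3.
Effort = load / MA = 11025 / 3 = 3675 N.

3675 N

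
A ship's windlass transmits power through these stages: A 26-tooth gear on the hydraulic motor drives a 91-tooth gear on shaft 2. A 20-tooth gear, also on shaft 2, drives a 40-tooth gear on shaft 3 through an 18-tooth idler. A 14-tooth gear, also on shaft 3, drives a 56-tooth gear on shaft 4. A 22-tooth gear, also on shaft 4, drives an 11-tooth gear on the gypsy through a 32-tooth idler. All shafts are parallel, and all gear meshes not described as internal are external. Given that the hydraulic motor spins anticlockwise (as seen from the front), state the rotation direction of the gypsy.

the hydraulic motor → shaft 2: external mesh, 1 reversal → CW.
shaft 2 → shaft 3: driver → idler → driven is 2 external meshes, 2 reversals → CW.
shaft 3 → shaft 4: external mesh, 1 reversal → CCW.
shaft 4 → the gypsy: driver → idler → driven is 2 external meshes, 2 reversals → CCW.
6 reversals in total — an even number — so the gypsy turns the same way as the hydraulic motor.

anticlockwise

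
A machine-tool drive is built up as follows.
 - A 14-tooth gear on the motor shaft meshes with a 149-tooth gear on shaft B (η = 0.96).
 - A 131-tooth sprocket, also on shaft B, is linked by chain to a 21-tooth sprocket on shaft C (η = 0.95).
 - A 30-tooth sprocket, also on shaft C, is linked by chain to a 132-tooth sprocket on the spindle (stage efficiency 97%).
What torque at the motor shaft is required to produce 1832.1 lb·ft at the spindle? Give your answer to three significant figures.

276 lb·ft

Overall ratio R = 10.643 × 0.16031 × 4.4 = 7.5069; overall efficiency η = 0.96 × 0.95 × 0.97 = 0.8846.
Input torque = output torque / (R × η) = 1832.1 / (7.5069 × 0.8846) = 275.88 lb·ft.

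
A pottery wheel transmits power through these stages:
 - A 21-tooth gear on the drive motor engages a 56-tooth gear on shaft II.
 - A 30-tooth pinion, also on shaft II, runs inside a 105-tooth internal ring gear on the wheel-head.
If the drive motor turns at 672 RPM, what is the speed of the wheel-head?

Gear mesh: ratio = 56/21 = 2.6667, so shaft II turns at 672 / 2.6667 = 252 RPM.
Internal gear: ratio = 105/30 = 3.5, so the wheel-head turns at 252 / 3.5 = 72 RPM.

72 RPM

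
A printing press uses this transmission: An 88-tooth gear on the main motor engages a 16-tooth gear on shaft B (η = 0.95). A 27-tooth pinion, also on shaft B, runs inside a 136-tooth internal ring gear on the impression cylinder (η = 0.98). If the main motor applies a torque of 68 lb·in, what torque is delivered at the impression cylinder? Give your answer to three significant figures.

58.0 lb·in

gear mesh 16/88 = 0.18182 → τ = 68·0.18182·0.95 = 11.745 lb·in
internal gear 136/27 = 5.037 → τ = 11.745·5.037·0.98 = 57.979 lb·in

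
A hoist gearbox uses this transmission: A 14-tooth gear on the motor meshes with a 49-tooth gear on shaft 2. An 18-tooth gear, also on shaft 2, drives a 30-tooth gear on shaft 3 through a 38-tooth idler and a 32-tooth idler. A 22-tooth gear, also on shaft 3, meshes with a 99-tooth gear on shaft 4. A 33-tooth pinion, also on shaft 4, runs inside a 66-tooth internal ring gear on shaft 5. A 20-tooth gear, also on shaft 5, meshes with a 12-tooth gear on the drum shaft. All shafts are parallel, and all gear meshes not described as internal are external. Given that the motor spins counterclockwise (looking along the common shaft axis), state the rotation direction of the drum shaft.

counterclockwise

the motor → shaft 2: external mesh, 1 reversal → CW.
shaft 2 → shaft 3: driver → idler → idler → driven is 3 external meshes, 3 reversals → CCW.
shaft 3 → shaft 4: external mesh, 1 reversal → CW.
shaft 4 → shaft 5: internal mesh, same direction → CW.
shaft 5 → the drum shaft: external mesh, 1 reversal → CCW.
6 reversals in total — an even number — so the drum shaft turns the same way as the motor.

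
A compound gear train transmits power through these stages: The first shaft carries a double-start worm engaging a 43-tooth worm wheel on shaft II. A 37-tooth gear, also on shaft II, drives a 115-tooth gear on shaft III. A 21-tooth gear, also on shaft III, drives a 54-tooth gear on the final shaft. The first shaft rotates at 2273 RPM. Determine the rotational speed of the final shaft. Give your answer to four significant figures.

the first shaft → shaft II (worm, 43/2): 2273 ÷ 21.5 = 105.72 RPM
shaft II → shaft III (gear mesh, 115/37): 105.72 ÷ 3.1081 = 34.015 RPM
shaft III → the final shaft (gear mesh, 54/21): 34.015 ÷ 2.5714 = 13.228 RPM

13.23 RPM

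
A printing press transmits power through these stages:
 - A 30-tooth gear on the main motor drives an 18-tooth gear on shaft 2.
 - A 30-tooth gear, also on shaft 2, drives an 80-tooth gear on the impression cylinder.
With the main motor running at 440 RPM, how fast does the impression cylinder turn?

275 RPM

Gear mesh: ratio = 18/30 = 0.6, so shaft 2 turns at 440 / 0.6 = 733.33 RPM.
Gear mesh: ratio = 80/30 = 2.6667, so the impression cylinder turns at 733.33 / 2.6667 = 275 RPM.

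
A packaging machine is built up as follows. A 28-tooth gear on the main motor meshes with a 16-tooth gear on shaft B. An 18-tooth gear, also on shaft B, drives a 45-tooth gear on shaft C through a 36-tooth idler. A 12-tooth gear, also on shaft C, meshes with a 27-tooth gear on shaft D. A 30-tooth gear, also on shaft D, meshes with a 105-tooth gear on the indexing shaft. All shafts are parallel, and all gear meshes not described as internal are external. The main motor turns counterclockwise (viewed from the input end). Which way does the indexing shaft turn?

clockwise

the main motor → shaft B: external mesh, 1 reversal → CW.
shaft B → shaft C: driver → idler → driven is 2 external meshes, 2 reversals → CW.
shaft C → shaft D: external mesh, 1 reversal → CCW.
shaft D → the indexing shaft: external mesh, 1 reversal → CW.
5 reversals in total — an odd number — so the indexing shaft turns opposite to the main motor.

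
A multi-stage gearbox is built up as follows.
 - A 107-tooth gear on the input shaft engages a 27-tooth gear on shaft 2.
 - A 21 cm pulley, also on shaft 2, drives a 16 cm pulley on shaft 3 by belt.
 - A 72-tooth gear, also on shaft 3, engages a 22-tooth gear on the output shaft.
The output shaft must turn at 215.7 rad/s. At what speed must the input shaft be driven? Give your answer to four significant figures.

12.67 rad/s

Overall ratio R = 0.25234 × 0.7619 × 0.30556 = 0.058745.
Required input speed = output speed × R = 215.7 × 0.058745 = 12.671 rad/s.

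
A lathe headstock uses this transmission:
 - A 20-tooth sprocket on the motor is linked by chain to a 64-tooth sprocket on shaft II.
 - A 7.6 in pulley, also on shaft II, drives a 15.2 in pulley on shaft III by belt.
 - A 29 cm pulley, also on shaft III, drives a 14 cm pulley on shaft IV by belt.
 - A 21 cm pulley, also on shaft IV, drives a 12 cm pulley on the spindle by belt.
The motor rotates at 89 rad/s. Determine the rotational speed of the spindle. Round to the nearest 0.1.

the motor → shaft II (chain, 64/20): 89 ÷ 3.2 = 27.812 rad/s
shaft II → shaft III (belt, 15.2/7.6): 27.812 ÷ 2 = 13.906 rad/s
shaft III → shaft IV (belt, 14/29): 13.906 ÷ 0.48276 = 28.806 rad/s
shaft IV → the spindle (belt, 12/21): 28.806 ÷ 0.57143 = 50.41 rad/s

50.4 rad/s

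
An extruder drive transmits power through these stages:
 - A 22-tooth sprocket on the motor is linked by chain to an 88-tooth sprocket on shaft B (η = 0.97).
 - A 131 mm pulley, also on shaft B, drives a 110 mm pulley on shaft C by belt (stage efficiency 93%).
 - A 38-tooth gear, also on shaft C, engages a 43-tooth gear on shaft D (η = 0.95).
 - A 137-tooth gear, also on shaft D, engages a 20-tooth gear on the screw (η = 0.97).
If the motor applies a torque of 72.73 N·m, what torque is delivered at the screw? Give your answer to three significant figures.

After the chain (88/22): 72.73 × 4 × 0.97 = 282.19 N·m
After the belt (110/131): 282.19 × 0.83969 × 0.93 = 220.37 N·m
After the gear mesh (43/38): 220.37 × 1.1316 × 0.95 = 236.9 N·m
After the gear mesh (20/137): 236.9 × 0.14599 × 0.97 = 33.546 N·m

33.5 N·m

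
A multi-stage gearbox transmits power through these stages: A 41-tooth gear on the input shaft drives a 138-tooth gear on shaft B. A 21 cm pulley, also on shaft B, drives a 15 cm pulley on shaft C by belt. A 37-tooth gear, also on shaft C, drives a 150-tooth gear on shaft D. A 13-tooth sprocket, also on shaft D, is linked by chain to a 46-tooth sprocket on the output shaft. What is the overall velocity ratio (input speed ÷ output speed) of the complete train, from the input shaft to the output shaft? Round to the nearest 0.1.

Each stage contributes driven/driver: gear mesh 138/41 = 3.3659, belt 15/21 = 0.71429, gear mesh 150/37 = 4.0541, chain 46/13 = 3.5385.
Overall: 3.3659 × 0.71429 × 4.0541 × 3.5385 = 34.488.

34.5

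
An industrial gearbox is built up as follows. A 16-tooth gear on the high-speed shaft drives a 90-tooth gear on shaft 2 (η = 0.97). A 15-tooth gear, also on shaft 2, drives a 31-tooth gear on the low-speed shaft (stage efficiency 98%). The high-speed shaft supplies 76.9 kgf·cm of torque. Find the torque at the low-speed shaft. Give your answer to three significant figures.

Gear mesh: ratio = 90/16 = 5.625; torque at shaft 2 = 76.9 × 5.625 × 0.97 = 419.59 kgf·cm.
Gear mesh: ratio = 31/15 = 2.0667; torque at the low-speed shaft = 419.59 × 2.0667 × 0.98 = 849.8 kgf·cm.

850 kgf·cm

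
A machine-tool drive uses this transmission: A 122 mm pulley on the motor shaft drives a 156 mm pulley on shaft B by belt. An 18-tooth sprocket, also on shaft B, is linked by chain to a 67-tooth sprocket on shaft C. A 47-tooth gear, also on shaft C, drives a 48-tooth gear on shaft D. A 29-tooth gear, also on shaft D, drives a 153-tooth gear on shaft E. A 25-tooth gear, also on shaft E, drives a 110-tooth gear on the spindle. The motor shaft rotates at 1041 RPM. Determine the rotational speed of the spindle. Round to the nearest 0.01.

belt 156/122 = 1.2787 → 1041/1.2787 = 814.12 RPM
chain 67/18 = 3.7222 → 814.12/3.7222 = 218.72 RPM
gear mesh 48/47 = 1.0213 → 218.72/1.0213 = 214.16 RPM
gear mesh 153/29 = 5.2759 → 214.16/5.2759 = 40.593 RPM
gear mesh 110/25 = 4.4 → 40.593/4.4 = 9.2256 RPM

9.23 RPM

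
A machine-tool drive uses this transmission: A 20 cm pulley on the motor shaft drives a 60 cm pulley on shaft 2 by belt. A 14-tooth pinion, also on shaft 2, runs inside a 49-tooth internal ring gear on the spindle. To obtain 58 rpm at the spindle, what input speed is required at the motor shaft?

Overall ratio R = 3 × 3.5 = 10.5.
Required input speed = output speed × R = 58 × 10.5 = 609 rpm.

609 rpm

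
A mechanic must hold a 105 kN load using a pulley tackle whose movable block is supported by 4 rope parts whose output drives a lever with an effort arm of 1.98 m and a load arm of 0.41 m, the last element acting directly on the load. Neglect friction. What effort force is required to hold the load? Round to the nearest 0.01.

Block-and-tackle MA = number of supporting rope parts = 4.
Lever MA = effort arm / load arm = 1.98/0.41 = 4.8293.
Combined ideal MA = 4 × 4.8293 = 19.317.
Effort = load / MA = 105 / 19.317 = 5.4356 kN.

5.44 kN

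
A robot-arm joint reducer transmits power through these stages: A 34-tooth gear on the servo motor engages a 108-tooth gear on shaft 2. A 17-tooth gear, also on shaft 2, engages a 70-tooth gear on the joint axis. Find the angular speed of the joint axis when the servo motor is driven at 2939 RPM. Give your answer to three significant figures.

gear mesh 108/34 = 3.1765 → 2939/3.1765 = 925.24 RPM
gear mesh 70/17 = 4.1176 → 925.24/4.1176 = 224.7 RPM

225 RPM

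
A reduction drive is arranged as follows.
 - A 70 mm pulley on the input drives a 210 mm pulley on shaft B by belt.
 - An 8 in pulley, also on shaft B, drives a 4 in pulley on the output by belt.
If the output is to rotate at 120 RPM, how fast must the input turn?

180 RPM

Overall ratio R = 3 × 0.5 = 1.5.
Required input speed = output speed × R = 120 × 1.5 = 180 RPM.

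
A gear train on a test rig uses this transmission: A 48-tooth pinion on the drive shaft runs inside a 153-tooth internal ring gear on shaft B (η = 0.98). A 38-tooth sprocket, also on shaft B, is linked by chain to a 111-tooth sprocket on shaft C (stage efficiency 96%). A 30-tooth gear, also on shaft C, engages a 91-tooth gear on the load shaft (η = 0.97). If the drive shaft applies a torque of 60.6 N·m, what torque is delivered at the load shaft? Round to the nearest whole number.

Internal gear: ratio = 153/48 = 3.1875; torque at shaft B = 60.6 × 3.1875 × 0.98 = 189.3 N·m.
Chain: ratio = 111/38 = 2.9211; torque at shaft C = 189.3 × 2.9211 × 0.96 = 530.83 N·m.
Gear mesh: ratio = 91/30 = 3.0333; torque at the load shaft = 530.83 × 3.0333 × 0.97 = 1561.9 N·m.

1562 N·m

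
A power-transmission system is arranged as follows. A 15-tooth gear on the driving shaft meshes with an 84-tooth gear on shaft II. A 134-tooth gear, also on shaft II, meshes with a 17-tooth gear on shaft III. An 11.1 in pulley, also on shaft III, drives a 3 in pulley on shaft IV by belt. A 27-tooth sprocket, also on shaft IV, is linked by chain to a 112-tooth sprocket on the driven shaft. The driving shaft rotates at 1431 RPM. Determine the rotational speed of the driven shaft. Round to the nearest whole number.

gear mesh 84/15 = 5.6 → 1431/5.6 = 255.54 RPM
gear mesh 17/134 = 0.12687 → 255.54/0.12687 = 2014.2 RPM
belt 3/11.1 = 0.27027 → 2014.2/0.27027 = 7452.6 RPM
chain 112/27 = 4.1481 → 7452.6/4.1481 = 1796.6 RPM

1797 RPM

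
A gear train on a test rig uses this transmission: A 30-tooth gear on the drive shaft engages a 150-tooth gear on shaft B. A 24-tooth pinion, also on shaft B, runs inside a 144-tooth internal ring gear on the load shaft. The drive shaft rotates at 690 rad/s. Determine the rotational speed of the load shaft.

Gear mesh: ratio = 150/30 = 5, so shaft B turns at 690 / 5 = 138 rad/s.
Internal gear: ratio = 144/24 = 6, so the load shaft turns at 138 / 6 = 23 rad/s.

23 rad/s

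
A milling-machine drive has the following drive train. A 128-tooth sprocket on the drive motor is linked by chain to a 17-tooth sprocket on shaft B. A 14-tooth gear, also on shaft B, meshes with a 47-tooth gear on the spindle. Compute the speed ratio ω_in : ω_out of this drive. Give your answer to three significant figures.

0.446

Each stage contributes driven/driver: chain 17/128 = 0.13281, gear mesh 47/14 = 3.3571.
Overall: 0.13281 × 3.3571 = 0.44587.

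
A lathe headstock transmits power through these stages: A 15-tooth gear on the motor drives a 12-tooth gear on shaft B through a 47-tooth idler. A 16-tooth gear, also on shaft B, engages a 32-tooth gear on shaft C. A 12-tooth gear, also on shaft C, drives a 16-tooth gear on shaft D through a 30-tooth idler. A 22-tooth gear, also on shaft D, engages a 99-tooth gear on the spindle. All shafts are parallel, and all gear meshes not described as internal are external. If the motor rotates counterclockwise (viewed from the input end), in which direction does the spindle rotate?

counterclockwise

the motor → shaft B: driver → idler → driven is 2 external meshes, 2 reversals → CCW.
shaft B → shaft C: external mesh, 1 reversal → CW.
shaft C → shaft D: driver → idler → driven is 2 external meshes, 2 reversals → CW.
shaft D → the spindle: external mesh, 1 reversal → CCW.
6 reversals in total — an even number — so the spindle turns the same way as the motor.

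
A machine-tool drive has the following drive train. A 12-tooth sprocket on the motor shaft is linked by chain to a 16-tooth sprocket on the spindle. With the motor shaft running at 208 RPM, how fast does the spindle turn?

156 RPM

chain 16/12 = 1.3333 → 208/1.3333 = 156 RPM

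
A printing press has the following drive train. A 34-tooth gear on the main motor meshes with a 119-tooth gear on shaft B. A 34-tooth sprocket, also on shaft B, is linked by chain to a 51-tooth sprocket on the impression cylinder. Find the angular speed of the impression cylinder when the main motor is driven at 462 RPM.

88 RPM

Gear mesh: ratio = 119/34 = 3.5, so shaft B turns at 462 / 3.5 = 132 RPM.
Chain: ratio = 51/34 = 1.5, so the impression cylinder turns at 132 / 1.5 = 88 RPM.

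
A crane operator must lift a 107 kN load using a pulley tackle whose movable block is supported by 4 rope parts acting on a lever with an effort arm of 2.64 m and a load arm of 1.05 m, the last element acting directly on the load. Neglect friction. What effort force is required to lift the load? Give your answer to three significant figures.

10.6 kN

Block-and-tackle MA = number of supporting rope parts = 4.
Lever MA = effort arm / load arm = 2.64/1.05 = 2.5143.
Combined ideal MA = 4 × 2.5143 = 10.057.
Effort = load / MA = 107 / 10.057 = 10.639 kN.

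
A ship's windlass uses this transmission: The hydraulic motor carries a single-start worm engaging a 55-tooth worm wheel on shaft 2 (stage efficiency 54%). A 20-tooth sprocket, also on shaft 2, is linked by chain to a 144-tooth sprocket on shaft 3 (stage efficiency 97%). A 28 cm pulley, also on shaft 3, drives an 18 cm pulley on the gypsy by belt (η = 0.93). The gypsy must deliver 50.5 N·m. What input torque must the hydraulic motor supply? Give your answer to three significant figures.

0.407 N·m

Overall ratio R = 55 × 7.2 × 0.64286 = 254.57; overall efficiency η = 0.54 × 0.97 × 0.93 = 0.4871.
Input torque = output torque / (R × η) = 50.5 / (254.57 × 0.4871) = 0.40722 N·m.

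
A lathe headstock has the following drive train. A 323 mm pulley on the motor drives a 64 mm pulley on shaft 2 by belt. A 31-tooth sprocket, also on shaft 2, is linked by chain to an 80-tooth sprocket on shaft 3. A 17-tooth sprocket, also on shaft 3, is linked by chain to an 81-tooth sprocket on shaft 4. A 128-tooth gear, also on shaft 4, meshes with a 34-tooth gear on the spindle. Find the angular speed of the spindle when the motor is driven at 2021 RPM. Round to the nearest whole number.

3123 RPM

Belt: ratio = 64/323 = 0.19814, so shaft 2 turns at 2021 / 0.19814 = 10200 RPM.
Chain: ratio = 80/31 = 2.5806, so shaft 3 turns at 10200 / 2.5806 = 3952.4 RPM.
Chain: ratio = 81/17 = 4.7647, so shaft 4 turns at 3952.4 / 4.7647 = 829.52 RPM.
Gear mesh: ratio = 34/128 = 0.26562, so the spindle turns at 829.52 / 0.26562 = 3122.9 RPM.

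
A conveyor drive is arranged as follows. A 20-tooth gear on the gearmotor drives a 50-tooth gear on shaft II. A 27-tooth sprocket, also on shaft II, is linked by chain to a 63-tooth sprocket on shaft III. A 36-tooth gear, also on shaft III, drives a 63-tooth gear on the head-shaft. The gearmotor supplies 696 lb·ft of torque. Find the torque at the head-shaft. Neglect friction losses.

7105 lb·ft

gear mesh 50/20 = 2.5 → τ = 696·2.5 = 1740 lb·ft
chain 63/27 = 2.3333 → τ = 1740·2.3333 = 4060 lb·ft
gear mesh 63/36 = 1.75 → τ = 4060·1.75 = 7105 lb·ft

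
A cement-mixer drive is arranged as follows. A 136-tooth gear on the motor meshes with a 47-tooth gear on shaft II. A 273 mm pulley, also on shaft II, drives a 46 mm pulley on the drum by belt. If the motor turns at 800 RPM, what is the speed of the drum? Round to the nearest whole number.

gear mesh 47/136 = 0.34559 → 800/0.34559 = 2314.9 RPM
belt 46/273 = 0.1685 → 2314.9/0.1685 = 13738 RPM

13738 RPM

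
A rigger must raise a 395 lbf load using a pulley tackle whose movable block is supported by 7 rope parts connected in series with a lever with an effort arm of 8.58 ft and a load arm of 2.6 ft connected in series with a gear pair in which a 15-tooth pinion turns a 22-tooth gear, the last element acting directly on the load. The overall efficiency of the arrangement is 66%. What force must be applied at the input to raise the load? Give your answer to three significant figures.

Block-and-tackle MA = number of supporting rope parts = 7.
Lever MA = effort arm / load arm = 8.58/2.6 = 3.3.
Gear pair MA = 22/15 = 1.4667.
Combined ideal MA = 7 × 3.3 × 1.4667 = 33.88.
Actual MA = 33.88 × 0.66 = 22.361.
Effort = load / actual MA = 395 / 22.361 = 17.665 lbf.

17.7 lbf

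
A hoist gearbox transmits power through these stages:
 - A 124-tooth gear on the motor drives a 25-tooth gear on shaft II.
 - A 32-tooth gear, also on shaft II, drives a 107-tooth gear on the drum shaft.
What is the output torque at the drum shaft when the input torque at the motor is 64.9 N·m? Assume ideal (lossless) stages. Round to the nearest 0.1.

43.8 N·m

Gear mesh: ratio = 25/124 = 0.20161; torque at shaft II = 64.9 × 0.20161 = 13.085 N·m.
Gear mesh: ratio = 107/32 = 3.3438; torque at the drum shaft = 13.085 × 3.3438 = 43.752 N·m.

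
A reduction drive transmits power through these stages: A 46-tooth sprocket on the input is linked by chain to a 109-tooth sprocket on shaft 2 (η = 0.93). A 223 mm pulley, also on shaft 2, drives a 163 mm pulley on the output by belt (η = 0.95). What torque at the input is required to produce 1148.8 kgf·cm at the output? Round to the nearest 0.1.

750.7 kgf·cm

Overall ratio R = 2.3696 × 0.73094 = 1.732; overall efficiency η = 0.93 × 0.95 = 0.8835.
Input torque = output torque / (R × η) = 1148.8 / (1.732 × 0.8835) = 750.73 kgf·cm.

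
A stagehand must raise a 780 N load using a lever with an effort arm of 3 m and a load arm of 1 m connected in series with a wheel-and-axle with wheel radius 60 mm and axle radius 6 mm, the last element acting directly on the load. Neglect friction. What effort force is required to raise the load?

26 N

Lever MA = effort arm / load arm = 3/1 = 3.
Wheel-and-axle MA = R/r = 60/6 = 10.
Combined ideal MA = 3 × 10 = 30.
Effort = load / MA = 780 / 30 = 26 N.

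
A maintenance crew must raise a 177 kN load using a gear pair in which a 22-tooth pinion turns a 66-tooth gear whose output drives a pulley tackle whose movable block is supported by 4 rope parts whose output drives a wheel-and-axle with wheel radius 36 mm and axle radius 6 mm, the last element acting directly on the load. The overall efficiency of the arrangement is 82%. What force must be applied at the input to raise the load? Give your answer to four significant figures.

Gear pair MA = 66/22 = 3.
Block-and-tackle MA = number of supporting rope parts = 4.
Wheel-and-axle MA = R/r = 36/6 = 6.
Combined ideal MA = 3 × 4 × 6 = 72.
Actual MA = 72 × 0.82 = 59.04.
Effort = load / actual MA = 177 / 59.04 = 2.998 kN.

2.998 kN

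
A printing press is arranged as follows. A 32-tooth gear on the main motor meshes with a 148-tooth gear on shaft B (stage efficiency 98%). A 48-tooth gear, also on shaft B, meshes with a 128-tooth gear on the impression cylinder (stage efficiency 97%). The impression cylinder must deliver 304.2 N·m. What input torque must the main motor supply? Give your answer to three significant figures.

Overall ratio R = 4.625 × 2.6667 = 12.333; overall efficiency η = 0.98 × 0.97 = 0.9506.
Input torque = output torque / (R × η) = 304.2 / (12.333 × 0.9506) = 25.947 N·m.

25.9 N·m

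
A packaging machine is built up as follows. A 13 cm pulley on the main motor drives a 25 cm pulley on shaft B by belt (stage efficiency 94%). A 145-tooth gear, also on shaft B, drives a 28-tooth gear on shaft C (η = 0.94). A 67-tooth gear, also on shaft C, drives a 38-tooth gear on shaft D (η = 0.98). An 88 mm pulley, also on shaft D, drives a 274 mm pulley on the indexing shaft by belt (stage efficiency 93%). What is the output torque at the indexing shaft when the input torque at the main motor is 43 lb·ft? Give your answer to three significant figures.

belt 25/13 = 1.9231 → τ = 43·1.9231·0.94 = 77.731 lb·ft
gear mesh 28/145 = 0.1931 → τ = 77.731·0.1931·0.94 = 14.109 lb·ft
gear mesh 38/67 = 0.56716 → τ = 14.109·0.56716·0.98 = 7.8423 lb·ft
belt 274/88 = 3.1136 → τ = 7.8423·3.1136·0.93 = 22.709 lb·ft

22.7 lb·ft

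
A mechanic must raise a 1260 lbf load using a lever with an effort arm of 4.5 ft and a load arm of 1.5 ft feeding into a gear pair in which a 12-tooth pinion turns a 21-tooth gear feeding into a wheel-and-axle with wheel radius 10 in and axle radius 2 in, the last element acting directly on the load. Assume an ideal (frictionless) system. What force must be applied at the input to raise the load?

48 lbf

Lever MA = effort arm / load arm = 4.5/1.5 = 3.
Gear pair MA = 21/12 = 1.75.
Wheel-and-axle MA = R/r = 10/2 = 5.
Combined ideal MA = 3 × 1.75 × 5 = 26.25.
Effort = load / MA = 1260 / 26.25 = 48 lbf.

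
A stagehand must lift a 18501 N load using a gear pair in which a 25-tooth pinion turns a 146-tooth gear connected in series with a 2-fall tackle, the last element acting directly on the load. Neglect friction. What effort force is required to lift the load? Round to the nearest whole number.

Gear pair MA = 146/25 = 5.84.
Block-and-tackle MA = number of supporting rope parts = 2.
Combined ideal MA = 5.84 × 2 = 11.68.
Effort = load / MA = 18501 / 11.68 = 1584 N.

1584 N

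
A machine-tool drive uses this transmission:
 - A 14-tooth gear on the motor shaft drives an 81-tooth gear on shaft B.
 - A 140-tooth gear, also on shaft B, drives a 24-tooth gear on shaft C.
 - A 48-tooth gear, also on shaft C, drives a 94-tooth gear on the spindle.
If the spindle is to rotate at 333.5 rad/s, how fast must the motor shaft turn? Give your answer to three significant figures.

Overall ratio R = 5.7857 × 0.17143 × 1.9583 = 1.9423.
Required input speed = output speed × R = 333.5 × 1.9423 = 647.77 rad/s.

648 rad/s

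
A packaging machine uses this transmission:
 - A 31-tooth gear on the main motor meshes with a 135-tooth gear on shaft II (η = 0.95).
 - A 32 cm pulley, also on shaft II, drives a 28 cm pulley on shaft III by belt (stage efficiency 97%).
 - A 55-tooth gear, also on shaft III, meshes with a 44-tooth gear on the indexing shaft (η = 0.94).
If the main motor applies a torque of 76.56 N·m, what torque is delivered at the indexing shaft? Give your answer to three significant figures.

202 N·m

gear mesh 135/31 = 4.3548 → τ = 76.56·4.3548·0.95 = 316.74 N·m
belt 28/32 = 0.875 → τ = 316.74·0.875·0.97 = 268.83 N·m
gear mesh 44/55 = 0.8 → τ = 268.83·0.8·0.94 = 202.16 N·m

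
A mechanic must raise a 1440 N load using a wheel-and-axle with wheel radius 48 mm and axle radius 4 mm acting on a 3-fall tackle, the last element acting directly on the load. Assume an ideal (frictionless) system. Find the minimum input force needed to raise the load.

Wheel-and-axle MA = R/r = 48/4 = 12.
Block-and-tackle MA = number of supporting rope parts = 3.
Combined ideal MA = 12 × 3 = 36.
Effort = load / MA = 1440 / 36 = 40 N.

40 N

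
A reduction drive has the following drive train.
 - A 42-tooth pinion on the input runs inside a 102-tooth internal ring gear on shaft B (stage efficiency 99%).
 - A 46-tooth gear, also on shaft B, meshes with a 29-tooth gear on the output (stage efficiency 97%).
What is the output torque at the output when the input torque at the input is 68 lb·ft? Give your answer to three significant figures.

Internal gear: ratio = 102/42 = 2.4286; torque at shaft B = 68 × 2.4286 × 0.99 = 163.49 lb·ft.
Gear mesh: ratio = 29/46 = 0.63043; torque at the output = 163.49 × 0.63043 × 0.97 = 99.979 lb·ft.

100 lb·ft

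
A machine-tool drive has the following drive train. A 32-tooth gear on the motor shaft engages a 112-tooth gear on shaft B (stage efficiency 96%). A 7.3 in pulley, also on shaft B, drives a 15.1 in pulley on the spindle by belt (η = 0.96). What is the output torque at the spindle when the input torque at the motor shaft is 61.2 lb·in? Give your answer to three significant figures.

408 lb·in

gear mesh 112/32 = 3.5 → τ = 61.2·3.5·0.96 = 205.63 lb·in
belt 15.1/7.3 = 2.0685 → τ = 205.63·2.0685·0.96 = 408.33 lb·in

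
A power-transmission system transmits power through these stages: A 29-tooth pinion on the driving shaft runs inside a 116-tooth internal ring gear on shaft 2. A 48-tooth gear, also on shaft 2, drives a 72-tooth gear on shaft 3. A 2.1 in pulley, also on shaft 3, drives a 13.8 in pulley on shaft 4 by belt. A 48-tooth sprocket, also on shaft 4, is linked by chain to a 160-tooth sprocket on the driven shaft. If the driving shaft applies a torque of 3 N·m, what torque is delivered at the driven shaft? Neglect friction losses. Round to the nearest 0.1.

394.3 N·m

internal gear 116/29 = 4 → τ = 3·4 = 12 N·m
gear mesh 72/48 = 1.5 → τ = 12·1.5 = 18 N·m
belt 13.8/2.1 = 6.5714 → τ = 18·6.5714 = 118.29 N·m
chain 160/48 = 3.3333 → τ = 118.29·3.3333 = 394.29 N·m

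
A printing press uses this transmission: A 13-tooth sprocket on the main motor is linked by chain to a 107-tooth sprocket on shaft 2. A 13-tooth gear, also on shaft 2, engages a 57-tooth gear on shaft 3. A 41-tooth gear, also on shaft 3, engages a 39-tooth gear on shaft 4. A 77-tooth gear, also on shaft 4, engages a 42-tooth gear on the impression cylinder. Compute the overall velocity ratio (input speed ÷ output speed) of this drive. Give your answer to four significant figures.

18.72

Each stage contributes driven/driver: chain 107/13 = 8.2308, gear mesh 57/13 = 4.3846, gear mesh 39/41 = 0.95122, gear mesh 42/77 = 0.54545.
Overall: 8.2308 × 4.3846 × 0.95122 × 0.54545 = 18.725.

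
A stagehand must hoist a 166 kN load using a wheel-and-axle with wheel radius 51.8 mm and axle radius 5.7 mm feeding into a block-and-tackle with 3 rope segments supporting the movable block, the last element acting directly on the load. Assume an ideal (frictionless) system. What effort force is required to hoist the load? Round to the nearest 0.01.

6.09 kN

Wheel-and-axle MA = R/r = 51.8/5.7 = 9.0877.
Block-and-tackle MA = number of supporting rope parts = 3.
Combined ideal MA = 9.0877 × 3 = 27.263.
Effort = load / MA = 166 / 27.263 = 6.0888 kN.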